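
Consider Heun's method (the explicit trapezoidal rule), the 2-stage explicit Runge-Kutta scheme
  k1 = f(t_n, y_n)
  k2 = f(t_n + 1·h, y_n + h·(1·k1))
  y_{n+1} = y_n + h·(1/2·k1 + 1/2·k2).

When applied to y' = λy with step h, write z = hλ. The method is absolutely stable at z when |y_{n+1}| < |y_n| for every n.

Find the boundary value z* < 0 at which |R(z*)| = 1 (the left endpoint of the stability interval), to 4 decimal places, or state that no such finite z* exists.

left endpoint -2.0000.

Test eqn y'=λy, z=hλ:
  order 2, 2-stage ⇒ R(z)=1+z+z^2/2
  (e.g. R(-1.55)=0.65125, |R|=0.65125)

Need |R(x)|<1, x<0.
x=-1.55: |R|=0.6513
|R(-1.92)|=0.9232 |R(-1.83)|=0.8445 |R(-0.52)|=0.6152
Bisect:
  x_lo=-2.4913 |R|=1.6120  x_hi=-0.2856 |R|=0.7552
  mid=-1.38844 |R|=0.57544 →hi
  mid=-1.93989 |R|=0.94169 →hi
  mid=-2.21561 |R|=1.23885 →lo
  mid=-2.07775 |R|=1.08077 →lo
  mid=-2.00882 |R|=1.00886 →lo
  mid=-1.97435 |R|=0.97468 →hi
  mid=-1.99158 |R|=0.99162 →hi
  mid=-2.00020 |R|=1.00020 →lo
  mid=-1.99589 |R|=0.99590 →hi
  ...
  [-2.00007,-1.99993] ⇒ x*=-2.0000
Interval (-2.0000, 0).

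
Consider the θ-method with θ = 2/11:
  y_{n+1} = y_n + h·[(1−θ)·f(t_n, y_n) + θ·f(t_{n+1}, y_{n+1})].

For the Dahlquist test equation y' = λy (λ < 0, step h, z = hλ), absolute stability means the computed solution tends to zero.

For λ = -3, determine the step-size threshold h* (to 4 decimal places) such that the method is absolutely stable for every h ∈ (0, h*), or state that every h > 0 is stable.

(-3.1429,0); λ=-3 ⇒ h* = (22/7)/3 = 1.0476.

On y'=λy, z=hλ:
  y_{n+1} = y_n + z·[9/11·y_n + 2/11·y_{n+1}] ⇒ (1 − 2/11z)y_{n+1} = (1 + 9/11z)y_n
  ⇒ R(z) = (1 + 9/11z)/(1 − 2/11z).

Find x<0 with |R(x)|<1.
x=-1.49: |R|=0.1724
R=−1: 1+9/11x = −1+2/11x ⇒ -7/11x=2 ⇒ x=2/(-7/11)=-3.1429
Confirm numerically:
  x=-2.993: |R|=0.93824 <1
  x=-2.764: |R|=0.83955 <1
  x=-2.312: |R|=0.62775 <1
  x=-2.122: |R|=0.53123 <1
  x=-3.578: |R|=1.16777 >1
  x=-3.347: |R|=1.08076 >1
Stable set (-3.1429, 0).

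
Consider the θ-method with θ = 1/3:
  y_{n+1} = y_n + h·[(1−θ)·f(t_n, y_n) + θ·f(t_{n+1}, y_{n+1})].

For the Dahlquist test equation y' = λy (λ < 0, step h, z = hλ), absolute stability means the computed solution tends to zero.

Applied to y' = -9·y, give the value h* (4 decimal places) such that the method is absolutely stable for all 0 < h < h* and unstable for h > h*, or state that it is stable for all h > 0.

On y'=λy, z=hλ:
  y_{n+1} = y_n + z·[2/3·y_n + 1/3·y_{n+1}] ⇒ (1 − 1/3z)y_{n+1} = (1 + 2/3z)y_n
  Hence R(z) = (1 + 2/3z)/(1 − 1/3z).

Find x<0 with |R(x)|<1.
x=-1.02: |R|=0.2388
R=−1: 1+2/3x = −1+1/3x ⇒ -1/3x=2 ⇒ x=2/(-1/3)=-6.0000
Confirm numerically:
  x=-5.036: |R|=0.88004 <1
  x=-4.259: |R|=0.76016 <1
  x=-2.951: |R|=0.48765 <1
  x=-2.737: |R|=0.43124 <1
  x=-6.531: |R|=1.05571 >1
  x=-6.156: |R|=1.01704 >1
  x=-6.082: |R|=1.00903 >1
Interval (-6.0000, 0).

(-6.0000,0); λ=-9 ⇒ h* = (6)/9 = 0.6667.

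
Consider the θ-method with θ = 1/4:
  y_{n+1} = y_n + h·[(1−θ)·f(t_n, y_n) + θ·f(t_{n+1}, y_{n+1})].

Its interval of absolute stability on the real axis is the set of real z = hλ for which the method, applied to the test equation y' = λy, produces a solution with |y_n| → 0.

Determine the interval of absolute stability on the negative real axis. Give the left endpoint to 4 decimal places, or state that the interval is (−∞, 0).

(-4.0000, 0).

Test eqn y'=λy, z=hλ:
  y_{n+1} = y_n + z·[3/4·y_n + 1/4·y_{n+1}] ⇒ (1 − 1/4z)y_{n+1} = (1 + 3/4z)y_n
  so R(z) = (1 + 3/4z)/(1 − 1/4z).

Solve |R(x)|<1 on ℝ⁻.
x=-0.96: |R|=0.2258
R=−1: 1+3/4x = −1+1/4x ⇒ -1/2x=2 ⇒ x=2/(-1/2)=-4.0000
Confirm numerically:
  x=-3.943: |R|=0.98565 <1
  x=-2.737: |R|=0.62506 <1
  x=-2.174: |R|=0.40849 <1
  x=-4.220: |R|=1.05353 >1
  x=-4.164: |R|=1.04018 >1
Interval (-4.0000, 0).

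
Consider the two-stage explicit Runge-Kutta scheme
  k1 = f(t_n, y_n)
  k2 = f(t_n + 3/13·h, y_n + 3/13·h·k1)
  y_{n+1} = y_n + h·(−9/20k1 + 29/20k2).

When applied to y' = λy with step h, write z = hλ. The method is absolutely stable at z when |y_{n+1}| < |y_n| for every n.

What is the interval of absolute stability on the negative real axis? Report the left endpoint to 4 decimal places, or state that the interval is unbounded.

(-2.9885, 0).

On y'=λy, z=hλ:
  k1=λy_n ⇒ h·k1=z·y_n;  k2=λ(1+3/13z)y_n ⇒ h·k2=z(1+3/13z)y_n
  y_{n+1}/y_n = 1 − 9/20z + 29/20z(1+3/13z) = 1 + z + 87/260z²
  ⇒ R(z) = 1 + z + 87/260z².

Find x<0 with |R(x)|<1.
x=-1.06: |R|=0.3160
R=1: x+87/260x²=0 ⇒ x=−260/87=-2.9885; min R=1−1/(4·87/260)=0.2529>−1
Confirm numerically:
  x=-2.740: |R|=0.77216 <1
  x=-2.278: |R|=0.45841 <1
  x=-2.075: |R|=0.36573 <1
  x=-2.023: |R|=0.34642 <1
  x=-3.517: |R|=1.62195 >1
  x=-3.375: |R|=1.43648 >1
  x=-3.284: |R|=1.32471 >1
Stable set (-2.9885, 0).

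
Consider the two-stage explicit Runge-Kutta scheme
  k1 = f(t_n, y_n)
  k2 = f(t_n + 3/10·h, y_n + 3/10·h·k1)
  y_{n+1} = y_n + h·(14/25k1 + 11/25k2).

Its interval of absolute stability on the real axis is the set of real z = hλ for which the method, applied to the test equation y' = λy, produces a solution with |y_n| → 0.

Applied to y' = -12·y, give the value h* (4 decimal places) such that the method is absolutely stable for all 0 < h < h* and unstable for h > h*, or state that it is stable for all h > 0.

(-7.5758,0); λ=-12 ⇒ h* = (250/33)/12 = 0.6313.

Test eqn y'=λy, z=hλ:
  k1=λy_n ⇒ h·k1=z·y_n;  k2=λ(1+3/10z)y_n ⇒ h·k2=z(1+3/10z)y_n
  y_{n+1}/y_n = 1 + 14/25z + 11/25z(1+3/10z) = 1 + z + 33/250z²
  ⇒ R(z) = 1 + z + 33/250z².

Boundary: |R(x)|=1, x<0.
x=-1.58: |R|=0.2505
R=1: x+33/250x²=0 ⇒ x=−250/33=-7.5758; min R=1−1/(4·33/250)=-0.8939>−1
Confirm numerically:
  x=-7.391: |R|=0.81975 <1
  x=-6.905: |R|=0.38863 <1
  x=-5.483: |R|=0.51465 <1
  x=-3.958: |R|=0.89012 <1
  x=-8.070: |R|=1.52649 >1
  x=-7.889: |R|=1.32619 >1
Interval (-7.5758, 0).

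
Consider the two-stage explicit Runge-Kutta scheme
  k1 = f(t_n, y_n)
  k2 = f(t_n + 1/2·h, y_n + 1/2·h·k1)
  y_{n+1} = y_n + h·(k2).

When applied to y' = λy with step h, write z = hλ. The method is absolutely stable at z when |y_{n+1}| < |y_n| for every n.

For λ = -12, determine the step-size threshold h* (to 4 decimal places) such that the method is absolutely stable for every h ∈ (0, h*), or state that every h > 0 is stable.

(-2.0000,0); λ=-12 ⇒ h* = (2)/12 = 0.1667.

Test eqn y'=λy, z=hλ:
  k1=λy_n ⇒ h·k1=z·y_n;  k2=λ(1+1/2z)y_n ⇒ h·k2=z(1+1/2z)y_n
  y_{n+1}/y_n = 1 + z(1+1/2z) = 1 + z + 1/2z²
  R(z) = 1 + z + 1/2z².

Boundary: |R(x)|=1, x<0.
x=-0.48: |R|=0.6352
R=1: x+1/2x²=0 ⇒ x=−2=-2.0000; min R=1−1/(4·1/2)=0.5000>−1
Confirm numerically:
  x=-1.913: |R|=0.91678 <1
  x=-1.123: |R|=0.50756 <1
  x=-0.893: |R|=0.50572 <1
  x=-2.358: |R|=1.42208 >1
  x=-2.232: |R|=1.25891 >1
Interval (-2.0000, 0).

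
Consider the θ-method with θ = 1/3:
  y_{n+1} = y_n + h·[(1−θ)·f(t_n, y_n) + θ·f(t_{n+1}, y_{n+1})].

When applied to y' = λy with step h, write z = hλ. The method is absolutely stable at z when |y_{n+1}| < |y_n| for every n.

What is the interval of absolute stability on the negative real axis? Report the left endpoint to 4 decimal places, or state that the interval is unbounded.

(-6.0000, 0).

On y'=λy, z=hλ:
  y_{n+1} = y_n + z·[2/3·y_n + 1/3·y_{n+1}] ⇒ (1 − 1/3z)y_{n+1} = (1 + 2/3z)y_n
  ⇒ R(z) = (1 + 2/3z)/(1 − 1/3z).

Boundary: |R(x)|=1, x<0.
x=-0.9: |R|=0.3077
R=−1: 1+2/3x = −1+1/3x ⇒ -1/3x=2 ⇒ x=2/(-1/3)=-6.0000
Confirm numerically:
  x=-5.742: |R|=0.97049 <1
  x=-3.042: |R|=0.51043 <1
  x=-2.914: |R|=0.47819 <1
  x=-6.191: |R|=1.02078 >1
  x=-6.059: |R|=1.00651 >1
So |R|<1 on (-6.0000, 0).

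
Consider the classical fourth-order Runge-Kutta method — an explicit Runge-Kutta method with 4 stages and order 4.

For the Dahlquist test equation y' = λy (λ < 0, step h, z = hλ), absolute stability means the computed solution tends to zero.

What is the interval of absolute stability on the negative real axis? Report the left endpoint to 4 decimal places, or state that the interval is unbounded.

Set f=λy, z=hλ:
  order 4, 4-stage ⇒ R(z)=1+z+z^2/2+z^3/6+z^4/24
  (e.g. R(-1.64)=0.27106, |R|=0.27106)

Boundary: |R(x)|=1, x<0.
x=-1.64: |R|=0.2711
|R(-2.94)|=1.2594 |R(-2.56)|=0.7102 |R(-0.74)|=0.4788
Bisect:
  x_lo=-3.1759 |R|=1.7674  x_hi=-0.1266 |R|=0.8811
  mid=-1.65127 |R|=0.27144 →hi
  mid=-2.41359 |R|=0.56974 →hi
  mid=-2.79475 |R|=1.01436 →lo
  mid=-2.60417 |R|=0.75955 →hi
  mid=-2.69946 |R|=0.87812 →hi
  mid=-2.74711 |R|=0.94394 →hi
  mid=-2.77093 |R|=0.97856 →hi
  mid=-2.78284 |R|=0.99631 →hi
  mid=-2.78880 |R|=1.00530 →lo
  mid=-2.78582 |R|=1.00079 →lo
  ...
  [-2.78545,-2.78526] ⇒ x*=-2.7853
So |R|<1 on (-2.7853, 0).

(-2.7853, 0).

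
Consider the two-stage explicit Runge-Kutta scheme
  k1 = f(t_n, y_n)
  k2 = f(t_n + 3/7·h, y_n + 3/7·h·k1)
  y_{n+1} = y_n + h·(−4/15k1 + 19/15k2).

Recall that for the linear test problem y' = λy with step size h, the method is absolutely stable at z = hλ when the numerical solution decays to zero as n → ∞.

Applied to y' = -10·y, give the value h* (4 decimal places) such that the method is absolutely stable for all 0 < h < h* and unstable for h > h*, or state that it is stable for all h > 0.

Test eqn y'=λy, z=hλ:
  k1=λy_n ⇒ h·k1=z·y_n;  k2=λ(1+3/7z)y_n ⇒ h·k2=z(1+3/7z)y_n
  y_{n+1}/y_n = 1 − 4/15z + 19/15z(1+3/7z) = 1 + z + 19/35z²
  R(z) = 1 + z + 19/35z².

Solve |R(x)|<1 on ℝ⁻.
x=-0.6: |R|=0.5954
R=1: x+19/35x²=0 ⇒ x=−35/19=-1.8421; min R=1−1/(4·19/35)=0.5395>−1
Confirm numerically:
  x=-1.798: |R|=0.95695 <1
  x=-1.193: |R|=0.57962 <1
  x=-1.073: |R|=0.55201 <1
  x=-0.920: |R|=0.53947 <1
  x=-2.381: |R|=1.69654 >1
  x=-2.320: |R|=1.60187 >1
  x=-1.975: |R|=1.14248 >1
So |R|<1 on (-1.8421, 0).

(-1.8421,0); λ=-10 ⇒ h* = (35/19)/10 = 0.1842.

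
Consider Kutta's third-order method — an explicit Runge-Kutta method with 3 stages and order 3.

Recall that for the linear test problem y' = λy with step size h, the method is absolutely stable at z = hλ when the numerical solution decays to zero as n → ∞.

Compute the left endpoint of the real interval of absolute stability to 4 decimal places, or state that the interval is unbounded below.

left endpoint -2.5127.

Test eqn y'=λy, z=hλ:
  order 3, 3-stage ⇒ R(z)=1+z+z^2/2+z^3/6
  (e.g. R(-1.76)=-0.11983, |R|=0.11983)

Solve |R(x)|<1 on ℝ⁻.
x=-1.76: |R|=0.1198
|R(-2.86)|=1.6691 |R(-1.46)|=0.0871 |R(-0.81)|=0.4295
Bisect:
  x_lo=-3.1749 |R|=2.4688  x_hi=-0.1130 |R|=0.8931
  mid=-1.64398 |R|=0.03317 →hi
  mid=-2.40946 |R|=0.83806 →hi
  mid=-2.79220 |R|=1.52218 →lo
  mid=-2.60083 |R|=1.15080 →lo
  mid=-2.50514 |R|=0.98754 →hi
  mid=-2.55298 |R|=1.06739 →lo
  mid=-2.52906 |R|=1.02703 →lo
  mid=-2.51710 |R|=1.00718 →lo
  mid=-2.51112 |R|=0.99733 →hi
  ...
  [-2.51280,-2.51262] ⇒ x*=-2.5127
Stable set (-2.5127, 0).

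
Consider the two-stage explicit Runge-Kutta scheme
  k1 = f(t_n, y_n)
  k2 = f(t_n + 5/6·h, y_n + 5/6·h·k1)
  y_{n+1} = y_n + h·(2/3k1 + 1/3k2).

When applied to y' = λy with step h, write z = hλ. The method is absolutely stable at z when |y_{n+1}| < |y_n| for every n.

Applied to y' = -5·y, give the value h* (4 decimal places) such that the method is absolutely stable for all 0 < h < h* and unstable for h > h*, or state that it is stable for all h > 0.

(-3.6000,0); λ=-5 ⇒ h* = (18/5)/5 = 0.7200.

Set f=λy, z=hλ:
  k1=λy_n ⇒ h·k1=z·y_n;  k2=λ(1+5/6z)y_n ⇒ h·k2=z(1+5/6z)y_n
  y_{n+1}/y_n = 1 + 2/3z + 1/3z(1+5/6z) = 1 + z + 5/18z²
  R(z) = 1 + z + 5/18z².

Find x<0 with |R(x)|<1.
x=-0.68: |R|=0.4484
R=1: x+5/18x²=0 ⇒ x=−18/5=-3.6000; min R=1−1/(4·5/18)=0.1000>−1
Confirm numerically:
  x=-2.844: |R|=0.40276 <1
  x=-2.664: |R|=0.30736 <1
  x=-1.833: |R|=0.10030 <1
  x=-1.539: |R|=0.11892 <1
  x=-3.884: |R|=1.30640 >1
  x=-3.791: |R|=1.20113 >1
So |R|<1 on (-3.6000, 0).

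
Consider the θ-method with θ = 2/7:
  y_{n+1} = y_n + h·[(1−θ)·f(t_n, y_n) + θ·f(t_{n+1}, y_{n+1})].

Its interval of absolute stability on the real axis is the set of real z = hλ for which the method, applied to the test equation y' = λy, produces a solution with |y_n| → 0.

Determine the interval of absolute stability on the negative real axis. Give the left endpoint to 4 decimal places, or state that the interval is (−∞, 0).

(-4.6667, 0).

With y'=λy (z=hλ):
  y_{n+1} = y_n + z·[5/7·y_n + 2/7·y_{n+1}] ⇒ (1 − 2/7z)y_{n+1} = (1 + 5/7z)y_n
  so R(z) = (1 + 5/7z)/(1 − 2/7z).

Find x<0 with |R(x)|<1.
x=-1.28: |R|=0.0628
R=−1: 1+5/7x = −1+2/7x ⇒ -3/7x=2 ⇒ x=2/(-3/7)=-4.6667
Confirm numerically:
  x=-4.273: |R|=0.92403 <1
  x=-4.093: |R|=0.88667 <1
  x=-2.089: |R|=0.30819 <1
  x=-1.868: |R|=0.21796 <1
  x=-5.249: |R|=1.09984 >1
  x=-5.187: |R|=1.08985 >1
  x=-4.904: |R|=1.04236 >1
So |R|<1 on (-4.6667, 0).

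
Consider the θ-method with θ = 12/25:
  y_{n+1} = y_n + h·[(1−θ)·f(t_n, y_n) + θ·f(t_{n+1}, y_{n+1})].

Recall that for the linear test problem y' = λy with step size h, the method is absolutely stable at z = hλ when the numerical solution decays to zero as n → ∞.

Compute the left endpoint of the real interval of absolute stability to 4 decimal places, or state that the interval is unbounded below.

On y'=λy, z=hλ:
  y_{n+1} = y_n + z·[13/25·y_n + 12/25·y_{n+1}] ⇒ (1 − 12/25z)y_{n+1} = (1 + 13/25z)y_n
  R(z) = (1 + 13/25z)/(1 − 12/25z).

Boundary: |R(x)|=1, x<0.
x=-1.57: |R|=0.1047
R=−1: 1+13/25x = −1+12/25x ⇒ -1/25x=2 ⇒ x=2/(-1/25)=-50.0000
Confirm numerically:
  x=-42.924: |R|=0.98690 <1
  x=-27.899: |R|=0.93857 <1
  x=-27.050: |R|=0.93435 <1
  x=-50.502: |R|=1.00080 >1
  x=-50.479: |R|=1.00076 >1
Interval (-50.0000, 0).

left endpoint -50.0000.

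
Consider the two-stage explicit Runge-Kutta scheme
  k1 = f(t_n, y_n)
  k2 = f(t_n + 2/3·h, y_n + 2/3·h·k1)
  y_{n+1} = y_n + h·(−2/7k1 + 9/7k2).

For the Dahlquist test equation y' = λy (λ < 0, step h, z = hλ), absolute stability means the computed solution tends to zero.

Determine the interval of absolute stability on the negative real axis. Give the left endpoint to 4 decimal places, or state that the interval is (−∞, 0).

Set f=λy, z=hλ:
  k1=λy_n ⇒ h·k1=z·y_n;  k2=λ(1+2/3z)y_n ⇒ h·k2=z(1+2/3z)y_n
  y_{n+1}/y_n = 1 − 2/7z + 9/7z(1+2/3z) = 1 + z + 6/7z²
  ⇒ R(z) = 1 + z + 6/7z².

Boundary: |R(x)|=1, x<0.
x=-0.63: |R|=0.7102
R=1: x+6/7x²=0 ⇒ x=−7/6=-1.1667; min R=1−1/(4·6/7)=0.7083>−1
Confirm numerically:
  x=-1.054: |R|=0.89821 <1
  x=-1.029: |R|=0.87858 <1
  x=-0.986: |R|=0.84731 <1
  x=-0.869: |R|=0.77828 <1
  x=-1.698: |R|=1.77332 >1
  x=-1.569: |R|=1.54108 >1
  x=-1.430: |R|=1.32277 >1
Interval (-1.1667, 0).

(-1.1667, 0).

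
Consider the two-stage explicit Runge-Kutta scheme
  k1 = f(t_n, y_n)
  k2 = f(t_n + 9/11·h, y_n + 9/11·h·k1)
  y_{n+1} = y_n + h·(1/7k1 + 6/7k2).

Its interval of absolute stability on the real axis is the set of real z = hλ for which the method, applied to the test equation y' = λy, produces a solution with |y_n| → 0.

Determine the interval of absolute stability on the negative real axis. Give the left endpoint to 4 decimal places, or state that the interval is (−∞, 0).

(-1.4259, 0).

On y'=λy, z=hλ:
  k1=λy_n ⇒ h·k1=z·y_n;  k2=λ(1+9/11z)y_n ⇒ h·k2=z(1+9/11z)y_n
  y_{n+1}/y_n = 1 + 1/7z + 6/7z(1+9/11z) = 1 + z + 54/77z²
  so R(z) = 1 + z + 54/77z².

Boundary: |R(x)|=1, x<0.
x=-0.42: |R|=0.7037
R=1: x+54/77x²=0 ⇒ x=−77/54=-1.4259; min R=1−1/(4·54/77)=0.6435>−1
Confirm numerically:
  x=-1.051: |R|=0.72366 <1
  x=-0.748: |R|=0.64438 <1
  x=-0.656: |R|=0.64579 <1
  x=-1.685: |R|=1.30614 >1
  x=-1.613: |R|=1.21162 >1
  x=-1.501: |R|=1.07903 >1
Stable set (-1.4259, 0).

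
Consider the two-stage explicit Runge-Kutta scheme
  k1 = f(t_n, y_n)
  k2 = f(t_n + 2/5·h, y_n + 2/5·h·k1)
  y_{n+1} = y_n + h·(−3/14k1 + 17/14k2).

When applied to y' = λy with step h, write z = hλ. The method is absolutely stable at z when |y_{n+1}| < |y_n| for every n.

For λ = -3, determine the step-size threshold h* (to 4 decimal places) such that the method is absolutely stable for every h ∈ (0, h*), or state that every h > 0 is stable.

(-2.0588,0); λ=-3 ⇒ h* = (35/17)/3 = 0.6863.

Test eqn y'=λy, z=hλ:
  k1=λy_n ⇒ h·k1=z·y_n;  k2=λ(1+2/5z)y_n ⇒ h·k2=z(1+2/5z)y_n
  y_{n+1}/y_n = 1 − 3/14z + 17/14z(1+2/5z) = 1 + z + 17/35z²
  R(z) = 1 + z + 17/35z².

Need |R(x)|<1, x<0.
x=-0.97: |R|=0.4870
R=1: x+17/35x²=0 ⇒ x=−35/17=-2.0588; min R=1−1/(4·17/35)=0.4853>−1
Confirm numerically:
  x=-1.947: |R|=0.89425 <1
  x=-1.129: |R|=0.49011 <1
  x=-1.021: |R|=0.48533 <1
  x=-2.642: |R|=1.74837 >1
  x=-2.433: |R|=1.44218 >1
  x=-2.284: |R|=1.24980 >1
So |R|<1 on (-2.0588, 0).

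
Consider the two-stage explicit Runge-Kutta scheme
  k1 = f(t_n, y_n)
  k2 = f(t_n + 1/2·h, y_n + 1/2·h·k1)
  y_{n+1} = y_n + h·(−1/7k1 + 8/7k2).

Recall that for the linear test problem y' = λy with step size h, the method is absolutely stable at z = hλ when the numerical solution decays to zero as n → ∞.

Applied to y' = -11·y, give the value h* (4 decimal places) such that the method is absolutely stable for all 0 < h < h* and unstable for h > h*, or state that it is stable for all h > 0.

Test eqn y'=λy, z=hλ:
  k1=λy_n ⇒ h·k1=z·y_n;  k2=λ(1+1/2z)y_n ⇒ h·k2=z(1+1/2z)y_n
  y_{n+1}/y_n = 1 − 1/7z + 8/7z(1+1/2z) = 1 + z + 4/7z²
  ⇒ R(z) = 1 + z + 4/7z².

Boundary: |R(x)|=1, x<0.
x=-0.42: |R|=0.6808
R=1: x+4/7x²=0 ⇒ x=−7/4=-1.7500; min R=1−1/(4·4/7)=0.5625>−1
Confirm numerically:
  x=-1.498: |R|=0.78429 <1
  x=-1.352: |R|=0.69252 <1
  x=-0.918: |R|=0.56356 <1
  x=-2.349: |R|=1.80403 >1
  x=-1.918: |R|=1.18413 >1
Interval (-1.7500, 0).

(-1.7500,0); λ=-11 ⇒ h* = (7/4)/11 = 0.1591.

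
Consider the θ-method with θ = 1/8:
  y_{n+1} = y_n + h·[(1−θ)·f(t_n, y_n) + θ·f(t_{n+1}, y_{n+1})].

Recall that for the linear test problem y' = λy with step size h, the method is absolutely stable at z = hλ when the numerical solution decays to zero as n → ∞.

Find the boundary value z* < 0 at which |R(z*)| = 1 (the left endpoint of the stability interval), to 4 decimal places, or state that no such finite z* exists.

z* = -2.6667.

On y'=λy, z=hλ:
  y_{n+1} = y_n + z·[7/8·y_n + 1/8·y_{n+1}] ⇒ (1 − 1/8z)y_{n+1} = (1 + 7/8z)y_n
  so R(z) = (1 + 7/8z)/(1 − 1/8z).

Need |R(x)|<1, x<0.
x=-1.14: |R|=0.0022
R=−1: 1+7/8x = −1+1/8x ⇒ -3/4x=2 ⇒ x=2/(-3/4)=-2.6667
Confirm numerically:
  x=-2.312: |R|=0.79364 <1
  x=-2.126: |R|=0.67964 <1
  x=-1.499: |R|=0.26245 <1
  x=-3.056: |R|=1.21129 >1
  x=-2.900: |R|=1.12844 >1
Interval (-2.6667, 0).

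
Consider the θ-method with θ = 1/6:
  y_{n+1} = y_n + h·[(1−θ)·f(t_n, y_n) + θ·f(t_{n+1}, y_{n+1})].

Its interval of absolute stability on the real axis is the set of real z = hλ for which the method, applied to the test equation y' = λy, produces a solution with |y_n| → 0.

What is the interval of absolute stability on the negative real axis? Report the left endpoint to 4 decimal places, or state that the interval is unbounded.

(-3.0000, 0).

Set f=λy, z=hλ:
  y_{n+1} = y_n + z·[5/6·y_n + 1/6·y_{n+1}] ⇒ (1 − 1/6z)y_{n+1} = (1 + 5/6z)y_n
  ⇒ R(z) = (1 + 5/6z)/(1 − 1/6z).

Find x<0 with |R(x)|<1.
x=-1.13: |R|=0.0491
R=−1: 1+5/6x = −1+1/6x ⇒ -2/3x=2 ⇒ x=2/(-2/3)=-3.0000
Confirm numerically:
  x=-2.036: |R|=0.52016 <1
  x=-1.850: |R|=0.41401 <1
  x=-1.652: |R|=0.29535 <1
  x=-3.441: |R|=1.18684 >1
  x=-3.393: |R|=1.16736 >1
Stable set (-3.0000, 0).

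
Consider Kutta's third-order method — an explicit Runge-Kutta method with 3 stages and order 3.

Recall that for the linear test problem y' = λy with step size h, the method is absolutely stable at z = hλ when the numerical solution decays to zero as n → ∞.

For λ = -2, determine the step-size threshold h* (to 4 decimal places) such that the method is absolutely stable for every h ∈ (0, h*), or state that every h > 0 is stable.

(-2.5127,0); λ=-2 ⇒ h* = 1.2564.

Test eqn y'=λy, z=hλ:
  order 3, 3-stage ⇒ R(z)=1+z+z^2/2+z^3/6
  (e.g. R(-0.73)=0.47161, |R|=0.47161)

Boundary: |R(x)|=1, x<0.
x=-0.73: |R|=0.4716
|R(-2.33)|=0.7238 |R(-1.68)|=0.0591 |R(-1.42)|=0.1110
Bisect:
  x_lo=-2.9884 |R|=1.9712  x_hi=-0.3177 |R|=0.7274
  mid=-1.65305 |R|=0.03961 →hi
  mid=-2.32075 |R|=0.71102 →hi
  mid=-2.65459 |R|=1.24892 →lo
  mid=-2.48767 |R|=0.95924 →hi
  mid=-2.57113 |R|=1.09861 →lo
  mid=-2.52940 |R|=1.02759 →lo
  mid=-2.50853 |R|=0.99309 →hi
  mid=-2.51897 |R|=1.01026 →lo
  mid=-2.51375 |R|=1.00165 →lo
  ...
  [-2.51277,-2.51261] ⇒ x*=-2.5127
Interval (-2.5127, 0).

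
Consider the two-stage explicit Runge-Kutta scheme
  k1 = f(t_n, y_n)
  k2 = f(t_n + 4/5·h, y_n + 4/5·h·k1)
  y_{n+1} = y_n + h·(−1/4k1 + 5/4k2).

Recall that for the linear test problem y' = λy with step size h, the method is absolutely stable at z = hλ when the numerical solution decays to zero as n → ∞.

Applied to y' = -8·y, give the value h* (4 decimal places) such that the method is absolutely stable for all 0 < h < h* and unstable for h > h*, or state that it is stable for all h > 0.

With y'=λy (z=hλ):
  k1=λy_n ⇒ h·k1=z·y_n;  k2=λ(1+4/5z)y_n ⇒ h·k2=z(1+4/5z)y_n
  y_{n+1}/y_n = 1 − 1/4z + 5/4z(1+4/5z) = 1 + z + z²
  ⇒ R(z) = 1 + z + z².

Find x<0 with |R(x)|<1.
x=-0.37: |R|=0.7669
R=1: x+1x²=0 ⇒ x=−1=-1.0000; min R=1−1/(4·1)=0.7500>−1
Confirm numerically:
  x=-0.935: |R|=0.93923 <1
  x=-0.860: |R|=0.87960 <1
  x=-0.418: |R|=0.75672 <1
  x=-1.279: |R|=1.35684 >1
  x=-1.270: |R|=1.34290 >1
Interval (-1.0000, 0).

(-1.0000,0); λ=-8 ⇒ h* = (1)/8 = 0.1250.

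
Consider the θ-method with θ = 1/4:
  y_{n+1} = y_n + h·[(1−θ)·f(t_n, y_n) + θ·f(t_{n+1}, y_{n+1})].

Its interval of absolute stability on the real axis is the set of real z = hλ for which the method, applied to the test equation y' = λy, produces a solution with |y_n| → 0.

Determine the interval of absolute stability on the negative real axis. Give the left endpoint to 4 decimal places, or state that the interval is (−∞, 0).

With y'=λy (z=hλ):
  y_{n+1} = y_n + z·[3/4·y_n + 1/4·y_{n+1}] ⇒ (1 − 1/4z)y_{n+1} = (1 + 3/4z)y_n
  Hence R(z) = (1 + 3/4z)/(1 − 1/4z).

Boundary: |R(x)|=1, x<0.
x=-0.41: |R|=0.6281
R=−1: 1+3/4x = −1+1/4x ⇒ -1/2x=2 ⇒ x=2/(-1/2)=-4.0000
Confirm numerically:
  x=-3.561: |R|=0.88388 <1
  x=-3.420: |R|=0.84367 <1
  x=-2.780: |R|=0.64012 <1
  x=-1.755: |R|=0.21981 <1
  x=-4.596: |R|=1.13867 >1
  x=-4.143: |R|=1.03512 >1
  x=-4.072: |R|=1.01784 >1
So |R|<1 on (-4.0000, 0).

(-4.0000, 0).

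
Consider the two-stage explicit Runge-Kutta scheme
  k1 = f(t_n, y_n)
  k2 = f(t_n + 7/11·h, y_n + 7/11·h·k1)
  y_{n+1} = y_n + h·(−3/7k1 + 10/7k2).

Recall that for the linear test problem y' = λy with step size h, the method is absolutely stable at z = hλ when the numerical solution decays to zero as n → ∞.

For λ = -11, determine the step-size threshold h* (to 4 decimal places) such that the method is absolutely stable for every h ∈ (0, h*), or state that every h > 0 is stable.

(-1.1000,0); λ=-11 ⇒ h* = (11/10)/11 = 0.1000.

On y'=λy, z=hλ:
  k1=λy_n ⇒ h·k1=z·y_n;  k2=λ(1+7/11z)y_n ⇒ h·k2=z(1+7/11z)y_n
  y_{n+1}/y_n = 1 − 3/7z + 10/7z(1+7/11z) = 1 + z + 10/11z²
  R(z) = 1 + z + 10/11z².

Need |R(x)|<1, x<0.
x=-0.69: |R|=0.7428
R=1: x+10/11x²=0 ⇒ x=−11/10=-1.1000; min R=1−1/(4·10/11)=0.7250>−1
Confirm numerically:
  x=-0.985: |R|=0.89702 <1
  x=-0.607: |R|=0.72795 <1
  x=-0.558: |R|=0.72506 <1
  x=-1.620: |R|=1.76582 >1
  x=-1.542: |R|=1.61960 >1
So |R|<1 on (-1.1000, 0).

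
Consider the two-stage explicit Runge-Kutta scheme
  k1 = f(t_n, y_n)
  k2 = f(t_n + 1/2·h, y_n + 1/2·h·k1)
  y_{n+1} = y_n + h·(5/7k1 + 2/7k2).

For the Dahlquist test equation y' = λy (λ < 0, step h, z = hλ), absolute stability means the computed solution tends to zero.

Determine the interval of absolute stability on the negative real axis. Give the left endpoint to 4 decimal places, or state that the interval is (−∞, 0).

(-7.0000, 0).

With y'=λy (z=hλ):
  k1=λy_n ⇒ h·k1=z·y_n;  k2=λ(1+1/2z)y_n ⇒ h·k2=z(1+1/2z)y_n
  y_{n+1}/y_n = 1 + 5/7z + 2/7z(1+1/2z) = 1 + z + 1/7z²
  ⇒ R(z) = 1 + z + 1/7z².

Boundary: |R(x)|=1, x<0.
x=-1.6: |R|=0.2343
R=1: x+1/7x²=0 ⇒ x=−7=-7.0000; min R=1−1/(4·1/7)=-0.7500>−1
Confirm numerically:
  x=-5.837: |R|=0.03022 <1
  x=-5.303: |R|=0.28560 <1
  x=-4.239: |R|=0.67198 <1
  x=-3.318: |R|=0.74527 <1
  x=-7.591: |R|=1.64090 >1
  x=-7.173: |R|=1.17728 >1
  x=-7.053: |R|=1.05340 >1
Stable set (-7.0000, 0).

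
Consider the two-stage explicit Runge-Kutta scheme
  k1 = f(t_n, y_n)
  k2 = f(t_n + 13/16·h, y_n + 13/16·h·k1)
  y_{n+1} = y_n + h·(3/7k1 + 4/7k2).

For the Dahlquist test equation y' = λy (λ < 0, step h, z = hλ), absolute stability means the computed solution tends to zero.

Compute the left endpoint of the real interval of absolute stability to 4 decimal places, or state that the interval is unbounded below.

With y'=λy (z=hλ):
  k1=λy_n ⇒ h·k1=z·y_n;  k2=λ(1+13/16z)y_n ⇒ h·k2=z(1+13/16z)y_n
  y_{n+1}/y_n = 1 + 3/7z + 4/7z(1+13/16z) = 1 + z + 13/28z²
  Hence R(z) = 1 + z + 13/28z².

Solve |R(x)|<1 on ℝ⁻.
x=-1.12: |R|=0.4624
R=1: x+13/28x²=0 ⇒ x=−28/13=-2.1538; min R=1−1/(4·13/28)=0.4615>−1
Confirm numerically:
  x=-1.936: |R|=0.80419 <1
  x=-1.391: |R|=0.50734 <1
  x=-1.348: |R|=0.49566 <1
  x=-2.716: |R|=1.70888 >1
  x=-2.646: |R|=1.60461 >1
So |R|<1 on (-2.1538, 0).

left endpoint -2.1538.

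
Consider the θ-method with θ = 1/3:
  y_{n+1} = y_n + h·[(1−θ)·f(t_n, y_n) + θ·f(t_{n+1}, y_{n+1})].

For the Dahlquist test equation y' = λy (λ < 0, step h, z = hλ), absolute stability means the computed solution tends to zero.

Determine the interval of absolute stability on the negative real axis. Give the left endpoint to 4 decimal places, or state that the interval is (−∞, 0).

(-6.0000, 0).

On y'=λy, z=hλ:
  y_{n+1} = y_n + z·[2/3·y_n + 1/3·y_{n+1}] ⇒ (1 − 1/3z)y_{n+1} = (1 + 2/3z)y_n
  so R(z) = (1 + 2/3z)/(1 − 1/3z).

Boundary: |R(x)|=1, x<0.
x=-1.67: |R|=0.0728
R=−1: 1+2/3x = −1+1/3x ⇒ -1/3x=2 ⇒ x=2/(-1/3)=-6.0000
Confirm numerically:
  x=-3.806: |R|=0.67764 <1
  x=-3.547: |R|=0.62532 <1
  x=-2.604: |R|=0.39400 <1
  x=-2.420: |R|=0.33948 <1
  x=-6.484: |R|=1.05103 >1
  x=-6.028: |R|=1.00310 >1
Interval (-6.0000, 0).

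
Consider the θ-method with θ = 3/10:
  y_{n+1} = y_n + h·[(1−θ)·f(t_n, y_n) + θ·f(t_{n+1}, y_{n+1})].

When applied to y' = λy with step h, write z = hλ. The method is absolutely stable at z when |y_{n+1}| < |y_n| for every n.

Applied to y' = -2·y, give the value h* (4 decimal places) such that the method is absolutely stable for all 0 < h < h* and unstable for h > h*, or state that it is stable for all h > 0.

With y'=λy (z=hλ):
  y_{n+1} = y_n + z·[7/10·y_n + 3/10·y_{n+1}] ⇒ (1 − 3/10z)y_{n+1} = (1 + 7/10z)y_n
  ⇒ R(z) = (1 + 7/10z)/(1 − 3/10z).

Find x<0 with |R(x)|<1.
x=-0.91: |R|=0.2852
R=−1: 1+7/10x = −1+3/10x ⇒ -2/5x=2 ⇒ x=2/(-2/5)=-5.0000
Confirm numerically:
  x=-3.984: |R|=0.81487 <1
  x=-2.582: |R|=0.45498 <1
  x=-2.303: |R|=0.36200 <1
  x=-5.551: |R|=1.08269 >1
  x=-5.073: |R|=1.01158 >1
Stable set (-5.0000, 0).

(-5.0000,0); λ=-2 ⇒ h* = (5)/2 = 2.5000.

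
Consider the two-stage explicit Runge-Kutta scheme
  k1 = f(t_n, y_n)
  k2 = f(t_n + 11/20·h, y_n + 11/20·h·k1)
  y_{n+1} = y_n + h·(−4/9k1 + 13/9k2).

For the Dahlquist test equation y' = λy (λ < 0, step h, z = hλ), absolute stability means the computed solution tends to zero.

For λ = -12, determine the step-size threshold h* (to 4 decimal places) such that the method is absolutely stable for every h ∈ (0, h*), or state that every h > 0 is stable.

(-1.2587,0); λ=-12 ⇒ h* = (180/143)/12 = 0.1049.

Set f=λy, z=hλ:
  k1=λy_n ⇒ h·k1=z·y_n;  k2=λ(1+11/20z)y_n ⇒ h·k2=z(1+11/20z)y_n
  y_{n+1}/y_n = 1 − 4/9z + 13/9z(1+11/20z) = 1 + z + 143/180z²
  so R(z) = 1 + z + 143/180z².

Boundary: |R(x)|=1, x<0.
x=-1.25: |R|=0.9913
R=1: x+143/180x²=0 ⇒ x=−180/143=-1.2587; min R=1−1/(4·143/180)=0.6853>−1
Confirm numerically:
  x=-1.239: |R|=0.98057 <1
  x=-1.180: |R|=0.92618 <1
  x=-0.648: |R|=0.68559 <1
  x=-0.627: |R|=0.68532 <1
  x=-1.701: |R|=1.59765 >1
  x=-1.310: |R|=1.05335 >1
Stable set (-1.2587, 0).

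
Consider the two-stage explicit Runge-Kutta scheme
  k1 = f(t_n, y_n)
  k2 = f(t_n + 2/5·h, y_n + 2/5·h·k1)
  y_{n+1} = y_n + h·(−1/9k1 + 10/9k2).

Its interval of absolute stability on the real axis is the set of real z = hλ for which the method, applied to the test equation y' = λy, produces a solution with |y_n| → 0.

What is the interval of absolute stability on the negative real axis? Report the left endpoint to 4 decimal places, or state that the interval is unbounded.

With y'=λy (z=hλ):
  k1=λy_n ⇒ h·k1=z·y_n;  k2=λ(1+2/5z)y_n ⇒ h·k2=z(1+2/5z)y_n
  y_{n+1}/y_n = 1 − 1/9z + 10/9z(1+2/5z) = 1 + z + 4/9z²
  so R(z) = 1 + z + 4/9z².

Need |R(x)|<1, x<0.
x=-0.47: |R|=0.6282
R=1: x+4/9x²=0 ⇒ x=−9/4=-2.2500; min R=1−1/(4·4/9)=0.4375>−1
Confirm numerically:
  x=-1.715: |R|=0.59221 <1
  x=-1.551: |R|=0.51816 <1
  x=-1.111: |R|=0.43759 <1
  x=-1.053: |R|=0.43980 <1
  x=-2.773: |R|=1.64457 >1
  x=-2.527: |R|=1.31110 >1
  x=-2.490: |R|=1.26560 >1
Stable set (-2.2500, 0).

z∈(-2.2500,0).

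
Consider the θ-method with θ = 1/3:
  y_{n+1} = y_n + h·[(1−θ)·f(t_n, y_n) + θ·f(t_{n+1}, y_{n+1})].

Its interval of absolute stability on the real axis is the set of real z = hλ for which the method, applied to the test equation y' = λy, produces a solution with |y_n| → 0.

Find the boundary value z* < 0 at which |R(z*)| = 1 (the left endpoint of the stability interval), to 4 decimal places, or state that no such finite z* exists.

z* = -6.0000.

Set f=λy, z=hλ:
  y_{n+1} = y_n + z·[2/3·y_n + 1/3·y_{n+1}] ⇒ (1 − 1/3z)y_{n+1} = (1 + 2/3z)y_n
  so R(z) = (1 + 2/3z)/(1 − 1/3z).

Need |R(x)|<1, x<0.
x=-0.88: |R|=0.3196
R=−1: 1+2/3x = −1+1/3x ⇒ -1/3x=2 ⇒ x=2/(-1/3)=-6.0000
Confirm numerically:
  x=-5.694: |R|=0.96480 <1
  x=-5.545: |R|=0.94675 <1
  x=-3.015: |R|=0.50374 <1
  x=-6.254: |R|=1.02745 >1
  x=-6.051: |R|=1.00563 >1
Stable set (-6.0000, 0).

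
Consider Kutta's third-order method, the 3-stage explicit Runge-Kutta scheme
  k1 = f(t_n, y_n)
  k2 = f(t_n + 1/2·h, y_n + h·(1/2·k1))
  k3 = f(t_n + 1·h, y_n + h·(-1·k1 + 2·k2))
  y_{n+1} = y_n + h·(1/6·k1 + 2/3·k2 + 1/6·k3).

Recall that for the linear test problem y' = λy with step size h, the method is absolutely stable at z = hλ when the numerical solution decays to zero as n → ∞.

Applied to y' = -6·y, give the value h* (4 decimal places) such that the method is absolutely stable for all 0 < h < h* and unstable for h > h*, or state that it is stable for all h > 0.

Test eqn y'=λy, z=hλ:
  order 3, 3-stage ⇒ R(z)=1+z+z^2/2+z^3/6
  (e.g. R(-1.07)=0.29828, |R|=0.29828)

Need |R(x)|<1, x<0.
x=-1.07: |R|=0.2983
|R(-2.07)|=0.4058 |R(-1.76)|=0.1198 |R(-1.52)|=0.0499
Bisect:
  x_lo=-2.8553 |R|=1.6586  x_hi=-0.1128 |R|=0.8933
  mid=-1.48403 |R|=0.07242 →hi
  mid=-2.16964 |R|=0.51818 →hi
  mid=-2.51245 |R|=0.99951 →hi
  mid=-2.68385 |R|=1.30431 →lo
  mid=-2.59815 |R|=1.14604 →lo
  mid=-2.55530 |R|=1.07135 →lo
  mid=-2.53387 |R|=1.03508 →lo
  mid=-2.52316 |R|=1.01721 →lo
  mid=-2.51780 |R|=1.00834 →lo
  mid=-2.51513 |R|=1.00392 →lo
  ...
  [-2.51278,-2.51261] ⇒ x*=-2.5127
Interval (-2.5127, 0).

(-2.5127,0); λ=-6 ⇒ h* = 0.4188.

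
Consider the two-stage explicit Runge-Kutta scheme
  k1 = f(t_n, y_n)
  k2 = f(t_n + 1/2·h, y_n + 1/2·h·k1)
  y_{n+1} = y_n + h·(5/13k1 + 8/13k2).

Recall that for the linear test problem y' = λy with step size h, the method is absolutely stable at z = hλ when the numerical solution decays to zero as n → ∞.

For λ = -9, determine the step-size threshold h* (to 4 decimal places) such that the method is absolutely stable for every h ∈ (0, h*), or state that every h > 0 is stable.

(-3.2500,0); λ=-9 ⇒ h* = (13/4)/9 = 0.3611.

Test eqn y'=λy, z=hλ:
  k1=λy_n ⇒ h·k1=z·y_n;  k2=λ(1+1/2z)y_n ⇒ h·k2=z(1+1/2z)y_n
  y_{n+1}/y_n = 1 + 5/13z + 8/13z(1+1/2z) = 1 + z + 4/13z²
  so R(z) = 1 + z + 4/13z².

Need |R(x)|<1, x<0.
x=-0.37: |R|=0.6721
R=1: x+4/13x²=0 ⇒ x=−13/4=-3.2500; min R=1−1/(4·4/13)=0.1875>−1
Confirm numerically:
  x=-3.071: |R|=0.83086 <1
  x=-2.827: |R|=0.63206 <1
  x=-2.561: |R|=0.45707 <1
  x=-3.566: |R|=1.34672 >1
  x=-3.335: |R|=1.08722 >1
  x=-3.288: |R|=1.03844 >1
Interval (-3.2500, 0).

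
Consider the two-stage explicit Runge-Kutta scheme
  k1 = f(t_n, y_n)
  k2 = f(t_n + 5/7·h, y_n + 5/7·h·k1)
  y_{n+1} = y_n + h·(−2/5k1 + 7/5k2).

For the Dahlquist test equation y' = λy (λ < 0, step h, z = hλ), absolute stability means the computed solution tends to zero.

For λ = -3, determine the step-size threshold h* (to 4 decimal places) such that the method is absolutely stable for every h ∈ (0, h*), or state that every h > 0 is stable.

(-1.0000,0); λ=-3 ⇒ h* = (1)/3 = 0.3333.

Test eqn y'=λy, z=hλ:
  k1=λy_n ⇒ h·k1=z·y_n;  k2=λ(1+5/7z)y_n ⇒ h·k2=z(1+5/7z)y_n
  y_{n+1}/y_n = 1 − 2/5z + 7/5z(1+5/7z) = 1 + z + z²
  R(z) = 1 + z + z².

Find x<0 with |R(x)|<1.
x=-1.63: |R|=2.0269
R=1: x+1x²=0 ⇒ x=−1=-1.0000; min R=1−1/(4·1)=0.7500>−1
Confirm numerically:
  x=-0.739: |R|=0.80712 <1
  x=-0.556: |R|=0.75314 <1
  x=-0.481: |R|=0.75036 <1
  x=-1.472: |R|=1.69478 >1
  x=-1.126: |R|=1.14188 >1
  x=-1.118: |R|=1.13192 >1
So |R|<1 on (-1.0000, 0).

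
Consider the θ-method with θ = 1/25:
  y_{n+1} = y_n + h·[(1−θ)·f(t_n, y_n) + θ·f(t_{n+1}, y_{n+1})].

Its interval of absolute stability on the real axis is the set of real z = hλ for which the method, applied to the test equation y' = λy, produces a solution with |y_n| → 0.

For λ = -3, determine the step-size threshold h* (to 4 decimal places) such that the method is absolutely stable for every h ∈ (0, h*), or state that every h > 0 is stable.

On y'=λy, z=hλ:
  y_{n+1} = y_n + z·[24/25·y_n + 1/25·y_{n+1}] ⇒ (1 − 1/25z)y_{n+1} = (1 + 24/25z)y_n
  so R(z) = (1 + 24/25z)/(1 − 1/25z).

Find x<0 with |R(x)|<1.
x=-0.64: |R|=0.3760
R=−1: 1+24/25x = −1+1/25x ⇒ -23/25x=2 ⇒ x=2/(-23/25)=-2.1739
Confirm numerically:
  x=-1.076: |R|=0.03160 <1
  x=-1.027: |R|=0.01352 <1
  x=-1.025: |R|=0.01537 <1
  x=-2.598: |R|=1.35343 >1
  x=-2.232: |R|=1.04906 >1
Interval (-2.1739, 0).

(-2.1739,0); λ=-3 ⇒ h* = (50/23)/3 = 0.7246.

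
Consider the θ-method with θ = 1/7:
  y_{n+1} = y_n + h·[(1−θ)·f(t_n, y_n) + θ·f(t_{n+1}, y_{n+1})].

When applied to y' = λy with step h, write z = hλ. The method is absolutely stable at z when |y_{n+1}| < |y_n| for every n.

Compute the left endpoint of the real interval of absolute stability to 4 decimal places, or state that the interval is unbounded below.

z* = -2.8000.

Test eqn y'=λy, z=hλ:
  y_{n+1} = y_n + z·[6/7·y_n + 1/7·y_{n+1}] ⇒ (1 − 1/7z)y_{n+1} = (1 + 6/7z)y_n
  R(z) = (1 + 6/7z)/(1 − 1/7z).

Find x<0 with |R(x)|<1.
x=-1.68: |R|=0.3548
R=−1: 1+6/7x = −1+1/7x ⇒ -5/7x=2 ⇒ x=2/(-5/7)=-2.8000
Confirm numerically:
  x=-2.323: |R|=0.74418 <1
  x=-1.915: |R|=0.50365 <1
  x=-1.413: |R|=0.17568 <1
  x=-3.212: |R|=1.20172 >1
  x=-2.904: |R|=1.05250 >1
Interval (-2.8000, 0).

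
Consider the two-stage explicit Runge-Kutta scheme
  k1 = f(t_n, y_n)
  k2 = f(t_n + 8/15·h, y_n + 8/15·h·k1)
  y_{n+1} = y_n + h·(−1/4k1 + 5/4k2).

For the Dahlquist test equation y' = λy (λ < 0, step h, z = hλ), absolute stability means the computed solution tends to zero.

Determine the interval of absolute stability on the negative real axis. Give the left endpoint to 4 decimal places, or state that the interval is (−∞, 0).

z∈(-1.5000,0).

On y'=λy, z=hλ:
  k1=λy_n ⇒ h·k1=z·y_n;  k2=λ(1+8/15z)y_n ⇒ h·k2=z(1+8/15z)y_n
  y_{n+1}/y_n = 1 − 1/4z + 5/4z(1+8/15z) = 1 + z + 2/3z²
  so R(z) = 1 + z + 2/3z².

Boundary: |R(x)|=1, x<0.
x=-1.69: |R|=1.2141
R=1: x+2/3x²=0 ⇒ x=−3/2=-1.5000; min R=1−1/(4·2/3)=0.6250>−1
Confirm numerically:
  x=-1.423: |R|=0.92695 <1
  x=-1.213: |R|=0.76791 <1
  x=-0.971: |R|=0.65756 <1
  x=-0.821: |R|=0.62836 <1
  x=-1.677: |R|=1.19789 >1
  x=-1.544: |R|=1.04529 >1
Interval (-1.5000, 0).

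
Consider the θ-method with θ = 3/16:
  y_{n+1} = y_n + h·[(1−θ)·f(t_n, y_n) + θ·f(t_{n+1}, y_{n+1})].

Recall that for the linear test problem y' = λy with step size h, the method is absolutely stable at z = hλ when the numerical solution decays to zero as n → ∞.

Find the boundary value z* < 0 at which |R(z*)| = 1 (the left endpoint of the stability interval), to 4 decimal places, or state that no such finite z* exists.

Set f=λy, z=hλ:
  y_{n+1} = y_n + z·[13/16·y_n + 3/16·y_{n+1}] ⇒ (1 − 3/16z)y_{n+1} = (1 + 13/16z)y_n
  so R(z) = (1 + 13/16z)/(1 − 3/16z).

Find x<0 with |R(x)|<1.
x=-0.54: |R|=0.5096
R=−1: 1+13/16x = −1+3/16x ⇒ -5/8x=2 ⇒ x=2/(-5/8)=-3.2000
Confirm numerically:
  x=-2.605: |R|=0.75016 <1
  x=-1.682: |R|=0.27872 <1
  x=-1.592: |R|=0.22603 <1
  x=-1.499: |R|=0.17012 <1
  x=-3.670: |R|=1.17401 >1
  x=-3.336: |R|=1.05229 >1
So |R|<1 on (-3.2000, 0).

z* = -3.2000.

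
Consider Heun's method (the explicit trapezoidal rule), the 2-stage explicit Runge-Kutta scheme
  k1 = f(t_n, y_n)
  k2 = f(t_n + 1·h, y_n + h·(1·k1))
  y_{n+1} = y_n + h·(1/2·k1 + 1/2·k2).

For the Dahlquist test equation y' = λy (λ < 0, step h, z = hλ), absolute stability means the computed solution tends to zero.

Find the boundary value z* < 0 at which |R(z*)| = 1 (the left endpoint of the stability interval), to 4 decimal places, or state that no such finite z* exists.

Set f=λy, z=hλ:
  order 2, 2-stage ⇒ R(z)=1+z+z^2/2
  (e.g. R(-0.47)=0.64045, |R|=0.64045)

Need |R(x)|<1, x<0.
x=-0.47: |R|=0.6404
|R(-1.39)|=0.5760 |R(-1.14)|=0.5098 |R(-0.67)|=0.5544
Bisect:
  x_lo=-2.7492 |R|=2.0299  x_hi=-0.3109 |R|=0.7374
  mid=-1.53006 |R|=0.64048 →hi
  mid=-2.13965 |R|=1.14940 →lo
  mid=-1.83485 |R|=0.84849 →hi
  mid=-1.98725 |R|=0.98733 →hi
  mid=-2.06345 |R|=1.06546 →lo
  mid=-2.02535 |R|=1.02567 →lo
  mid=-2.00630 |R|=1.00632 →lo
  ...
  [-2.00005,-1.99990] ⇒ x*=-2.0000
Interval (-2.0000, 0).

left endpoint -2.0000.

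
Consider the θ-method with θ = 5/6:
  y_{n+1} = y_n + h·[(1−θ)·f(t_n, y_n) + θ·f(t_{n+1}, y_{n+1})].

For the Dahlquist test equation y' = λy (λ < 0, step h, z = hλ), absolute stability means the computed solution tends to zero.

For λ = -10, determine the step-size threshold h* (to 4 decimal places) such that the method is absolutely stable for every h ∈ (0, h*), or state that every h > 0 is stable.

unbounded; (−∞, 0). Any h>0 works for λ=-10.

On y'=λy, z=hλ:
  y_{n+1} = y_n + z·[1/6·y_n + 5/6·y_{n+1}] ⇒ (1 − 5/6z)y_{n+1} = (1 + 1/6z)y_n
  Hence R(z) = (1 + 1/6z)/(1 − 5/6z).

Boundary: |R(x)|=1, x<0.
x=-0.52: |R|=0.6372
x=-2: |R|=0.2500
x=-10: |R|=0.0714
x=-100: |R|=0.1858
θ=5/6≥1/2 ⇒ |1+1/6x|<|1−5/6x| ∀x<0 ⇒ unbounded interval.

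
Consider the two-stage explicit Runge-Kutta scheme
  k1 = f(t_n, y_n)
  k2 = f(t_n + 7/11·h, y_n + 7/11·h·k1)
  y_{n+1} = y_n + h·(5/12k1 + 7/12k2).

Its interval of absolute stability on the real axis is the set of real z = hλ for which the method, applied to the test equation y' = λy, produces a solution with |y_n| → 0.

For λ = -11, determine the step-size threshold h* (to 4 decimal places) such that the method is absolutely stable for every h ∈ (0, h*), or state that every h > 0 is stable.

(-2.6939,0); λ=-11 ⇒ h* = (132/49)/11 = 0.2449.

On y'=λy, z=hλ:
  k1=λy_n ⇒ h·k1=z·y_n;  k2=λ(1+7/11z)y_n ⇒ h·k2=z(1+7/11z)y_n
  y_{n+1}/y_n = 1 + 5/12z + 7/12z(1+7/11z) = 1 + z + 49/132z²
  so R(z) = 1 + z + 49/132z².

Need |R(x)|<1, x<0.
x=-1.21: |R|=0.3335
R=1: x+49/132x²=0 ⇒ x=−132/49=-2.6939; min R=1−1/(4·49/132)=0.3265>−1
Confirm numerically:
  x=-2.556: |R|=0.86918 <1
  x=-1.985: |R|=0.47766 <1
  x=-1.806: |R|=0.40476 <1
  x=-1.403: |R|=0.32770 <1
  x=-3.095: |R|=1.46085 >1
  x=-2.881: |R|=1.20012 >1
So |R|<1 on (-2.6939, 0).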